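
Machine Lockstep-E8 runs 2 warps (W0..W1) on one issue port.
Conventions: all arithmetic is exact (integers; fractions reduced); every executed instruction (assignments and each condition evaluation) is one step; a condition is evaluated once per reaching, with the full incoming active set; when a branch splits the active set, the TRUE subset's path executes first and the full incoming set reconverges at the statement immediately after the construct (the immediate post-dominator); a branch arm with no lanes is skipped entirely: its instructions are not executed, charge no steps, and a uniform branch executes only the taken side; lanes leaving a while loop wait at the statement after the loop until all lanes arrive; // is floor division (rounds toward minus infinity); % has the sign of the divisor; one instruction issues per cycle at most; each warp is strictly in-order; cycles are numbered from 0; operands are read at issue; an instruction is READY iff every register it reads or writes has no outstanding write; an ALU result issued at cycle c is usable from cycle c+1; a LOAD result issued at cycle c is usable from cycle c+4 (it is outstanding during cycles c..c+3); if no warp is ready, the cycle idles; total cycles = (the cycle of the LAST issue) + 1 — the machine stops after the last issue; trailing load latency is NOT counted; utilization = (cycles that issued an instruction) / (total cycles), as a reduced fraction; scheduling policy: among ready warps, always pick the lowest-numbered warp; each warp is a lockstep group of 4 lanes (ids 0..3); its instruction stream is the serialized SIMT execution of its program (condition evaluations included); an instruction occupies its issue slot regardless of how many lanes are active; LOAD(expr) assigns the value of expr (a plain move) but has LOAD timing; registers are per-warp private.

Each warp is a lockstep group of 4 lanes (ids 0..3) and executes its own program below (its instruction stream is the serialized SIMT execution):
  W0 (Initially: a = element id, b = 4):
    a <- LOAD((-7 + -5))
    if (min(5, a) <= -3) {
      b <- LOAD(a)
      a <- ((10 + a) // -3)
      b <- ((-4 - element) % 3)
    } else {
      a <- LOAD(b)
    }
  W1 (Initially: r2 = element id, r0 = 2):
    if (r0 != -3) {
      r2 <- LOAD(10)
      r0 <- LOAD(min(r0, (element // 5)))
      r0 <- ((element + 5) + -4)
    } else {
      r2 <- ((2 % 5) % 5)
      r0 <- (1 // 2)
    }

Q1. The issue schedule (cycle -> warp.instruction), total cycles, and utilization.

cycle 0: W0.I0
cycle 1: W1.I0
cycle 2: W1.I1
cycle 3: W1.I2
cycle 4: W0.I1
cycle 5: W0.I2
cycle 6: W0.I3
cycle 7: W1.I3
cycle 8: idle
cycle 9: W0.I4

Answer: 10 cycles, utilization 9/10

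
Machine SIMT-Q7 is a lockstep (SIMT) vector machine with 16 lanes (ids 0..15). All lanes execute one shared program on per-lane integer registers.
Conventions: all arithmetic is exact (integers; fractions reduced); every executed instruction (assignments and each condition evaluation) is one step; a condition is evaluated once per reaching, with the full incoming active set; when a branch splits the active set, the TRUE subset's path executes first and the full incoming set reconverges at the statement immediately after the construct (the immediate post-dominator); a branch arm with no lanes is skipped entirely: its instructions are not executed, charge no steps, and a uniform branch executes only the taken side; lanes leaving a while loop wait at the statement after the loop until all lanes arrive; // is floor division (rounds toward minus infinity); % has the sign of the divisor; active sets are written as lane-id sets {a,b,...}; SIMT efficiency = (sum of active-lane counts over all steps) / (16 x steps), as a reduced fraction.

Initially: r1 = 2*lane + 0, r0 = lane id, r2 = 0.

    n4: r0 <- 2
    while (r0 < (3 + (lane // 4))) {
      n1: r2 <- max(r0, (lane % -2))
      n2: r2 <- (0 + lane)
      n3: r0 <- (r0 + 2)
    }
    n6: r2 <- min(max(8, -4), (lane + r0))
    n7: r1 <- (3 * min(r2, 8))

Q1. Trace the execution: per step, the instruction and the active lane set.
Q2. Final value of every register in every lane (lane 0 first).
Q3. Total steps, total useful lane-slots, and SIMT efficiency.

step 0: r0 <- 2                      {0,1,2,3,4,5,6,7,8,9,10,11,12,13,14,15}
step 1: eval (r0 < (3 + (lane // 4))) {0,1,2,3,4,5,6,7,8,9,10,11,12,13,14,15}
step 2: r2 <- max(r0, (lane % -2))   {0,1,2,3,4,5,6,7,8,9,10,11,12,13,14,15}
step 3: r2 <- (0 + lane)             {0,1,2,3,4,5,6,7,8,9,10,11,12,13,14,15}
step 4: r0 <- (r0 + 2)               {0,1,2,3,4,5,6,7,8,9,10,11,12,13,14,15}
step 5: eval (r0 < (3 + (lane // 4))) {0,1,2,3,4,5,6,7,8,9,10,11,12,13,14,15}
step 6: r2 <- max(r0, (lane % -2))   {8,9,10,11,12,13,14,15}
step 7: r2 <- (0 + lane)             {8,9,10,11,12,13,14,15}
step 8: r0 <- (r0 + 2)               {8,9,10,11,12,13,14,15}
step 9: eval (r0 < (3 + (lane // 4))) {8,9,10,11,12,13,14,15}
step 10: r2 <- min(max(8, -4), (lane + r0)) {0,1,2,3,4,5,6,7,8,9,10,11,12,13,14,15}
step 11: r1 <- (3 * min(r2, 8))       {0,1,2,3,4,5,6,7,8,9,10,11,12,13,14,15}

Answer: 12 steps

r1: 12,15,18,21,24,24,24,24,24,24,24,24,24,24,24,24
r0: 4,4,4,4,4,4,4,4,6,6,6,6,6,6,6,6
r2: 4,5,6,7,8,8,8,8,8,8,8,8,8,8,8,8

steps = 12; useful = 160; efficiency = 160/192 = 5/6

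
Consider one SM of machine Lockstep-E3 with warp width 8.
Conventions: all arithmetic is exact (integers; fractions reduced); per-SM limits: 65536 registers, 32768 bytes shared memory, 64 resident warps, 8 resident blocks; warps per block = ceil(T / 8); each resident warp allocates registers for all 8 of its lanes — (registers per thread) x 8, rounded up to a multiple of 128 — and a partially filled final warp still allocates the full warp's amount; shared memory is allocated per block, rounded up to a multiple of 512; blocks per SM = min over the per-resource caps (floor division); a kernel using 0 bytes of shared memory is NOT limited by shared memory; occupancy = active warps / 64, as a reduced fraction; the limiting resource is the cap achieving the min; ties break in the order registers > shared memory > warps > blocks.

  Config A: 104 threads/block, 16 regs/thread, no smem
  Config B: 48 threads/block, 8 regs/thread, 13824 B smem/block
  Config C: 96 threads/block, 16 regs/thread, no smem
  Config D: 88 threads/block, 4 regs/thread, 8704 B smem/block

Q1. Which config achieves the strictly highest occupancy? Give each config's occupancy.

occupancies: A 13/16, B 3/16, C 15/16, D 33/64

Answer: C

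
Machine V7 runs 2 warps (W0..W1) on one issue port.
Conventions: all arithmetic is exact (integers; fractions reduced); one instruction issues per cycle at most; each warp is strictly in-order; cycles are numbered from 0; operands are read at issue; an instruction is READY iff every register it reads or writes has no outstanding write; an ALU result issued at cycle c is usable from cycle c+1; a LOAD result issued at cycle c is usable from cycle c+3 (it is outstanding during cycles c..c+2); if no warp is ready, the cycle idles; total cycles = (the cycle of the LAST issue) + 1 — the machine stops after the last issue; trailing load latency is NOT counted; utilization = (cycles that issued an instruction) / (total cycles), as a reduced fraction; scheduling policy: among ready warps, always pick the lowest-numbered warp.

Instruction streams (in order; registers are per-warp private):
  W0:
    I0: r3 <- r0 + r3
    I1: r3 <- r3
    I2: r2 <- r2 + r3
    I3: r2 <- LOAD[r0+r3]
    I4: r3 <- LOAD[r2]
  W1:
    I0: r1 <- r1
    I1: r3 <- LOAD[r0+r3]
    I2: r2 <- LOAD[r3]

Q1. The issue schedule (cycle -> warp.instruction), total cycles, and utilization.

cycle 0: W0.I0
cycle 1: W0.I1
cycle 2: W0.I2
cycle 3: W0.I3
cycle 4: W1.I0
cycle 5: W1.I1
cycle 6: W0.I4
cycle 7: idle
cycle 8: W1.I2

Answer: 9 cycles, utilization 8/9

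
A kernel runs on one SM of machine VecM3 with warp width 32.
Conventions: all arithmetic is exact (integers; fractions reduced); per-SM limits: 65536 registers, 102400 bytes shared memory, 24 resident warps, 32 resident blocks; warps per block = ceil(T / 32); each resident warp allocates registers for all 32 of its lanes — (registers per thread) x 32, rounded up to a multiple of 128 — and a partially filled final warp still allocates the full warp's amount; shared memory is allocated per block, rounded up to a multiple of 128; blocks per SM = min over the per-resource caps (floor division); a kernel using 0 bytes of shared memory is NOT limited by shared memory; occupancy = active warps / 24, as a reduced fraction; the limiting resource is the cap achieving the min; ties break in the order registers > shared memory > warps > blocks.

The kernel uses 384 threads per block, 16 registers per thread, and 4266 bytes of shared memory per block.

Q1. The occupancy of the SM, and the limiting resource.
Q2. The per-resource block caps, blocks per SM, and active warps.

Answer: occupancy 1, limited by warps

registers: 10 blocks
shared memory: 23 blocks
warps: 2 blocks
blocks: 32 blocks

Answer: 2 blocks, 24 active warps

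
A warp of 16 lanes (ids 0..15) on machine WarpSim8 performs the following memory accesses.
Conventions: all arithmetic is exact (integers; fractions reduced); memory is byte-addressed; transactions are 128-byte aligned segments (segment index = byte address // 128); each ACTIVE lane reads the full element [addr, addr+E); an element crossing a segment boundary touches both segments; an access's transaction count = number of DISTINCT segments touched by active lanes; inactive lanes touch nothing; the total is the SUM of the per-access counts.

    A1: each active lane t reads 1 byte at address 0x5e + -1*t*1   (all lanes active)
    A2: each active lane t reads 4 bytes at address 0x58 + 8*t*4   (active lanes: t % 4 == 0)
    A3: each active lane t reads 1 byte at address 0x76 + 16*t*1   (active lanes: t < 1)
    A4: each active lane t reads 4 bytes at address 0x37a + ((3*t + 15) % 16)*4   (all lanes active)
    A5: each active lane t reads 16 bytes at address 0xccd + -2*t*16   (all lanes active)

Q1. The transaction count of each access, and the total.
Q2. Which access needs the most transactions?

A1: 1 transaction
A2: 4 transactions
A3: 1 transaction
A4: 2 transactions
A5: 5 transactions

Answer: 1,4,1,2,5; total 13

Answer: A5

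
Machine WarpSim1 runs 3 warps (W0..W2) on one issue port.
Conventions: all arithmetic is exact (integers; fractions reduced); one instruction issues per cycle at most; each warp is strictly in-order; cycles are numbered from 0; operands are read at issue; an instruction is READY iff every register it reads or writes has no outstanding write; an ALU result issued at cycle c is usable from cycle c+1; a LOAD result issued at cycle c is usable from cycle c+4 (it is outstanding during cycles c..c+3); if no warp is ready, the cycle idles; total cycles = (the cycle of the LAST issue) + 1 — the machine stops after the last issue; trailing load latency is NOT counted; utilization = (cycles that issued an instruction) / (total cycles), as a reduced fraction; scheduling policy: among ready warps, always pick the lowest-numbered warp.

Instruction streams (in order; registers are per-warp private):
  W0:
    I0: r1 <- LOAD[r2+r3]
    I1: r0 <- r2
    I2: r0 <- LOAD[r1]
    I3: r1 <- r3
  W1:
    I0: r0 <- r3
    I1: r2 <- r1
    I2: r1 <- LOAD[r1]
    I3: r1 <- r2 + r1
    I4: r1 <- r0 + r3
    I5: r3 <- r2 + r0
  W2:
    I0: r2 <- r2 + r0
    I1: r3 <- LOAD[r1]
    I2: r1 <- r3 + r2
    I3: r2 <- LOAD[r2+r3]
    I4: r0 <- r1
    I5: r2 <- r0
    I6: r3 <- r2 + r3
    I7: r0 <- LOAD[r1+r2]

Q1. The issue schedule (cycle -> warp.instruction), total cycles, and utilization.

cycle 0: W0.I0
cycle 1: W0.I1
cycle 2: W1.I0
cycle 3: W1.I1
cycle 4: W0.I2
cycle 5: W0.I3
cycle 6: W1.I2
cycle 7: W2.I0
cycle 8: W2.I1
cycle 9: idle
cycle 10: W1.I3
cycle 11: W1.I4
cycle 12: W1.I5
cycle 13: W2.I2
cycle 14: W2.I3
cycle 15: W2.I4
cycle 16: idle
cycle 17: idle
cycle 18: W2.I5
cycle 19: W2.I6
cycle 20: W2.I7

Answer: 21 cycles, utilization 6/7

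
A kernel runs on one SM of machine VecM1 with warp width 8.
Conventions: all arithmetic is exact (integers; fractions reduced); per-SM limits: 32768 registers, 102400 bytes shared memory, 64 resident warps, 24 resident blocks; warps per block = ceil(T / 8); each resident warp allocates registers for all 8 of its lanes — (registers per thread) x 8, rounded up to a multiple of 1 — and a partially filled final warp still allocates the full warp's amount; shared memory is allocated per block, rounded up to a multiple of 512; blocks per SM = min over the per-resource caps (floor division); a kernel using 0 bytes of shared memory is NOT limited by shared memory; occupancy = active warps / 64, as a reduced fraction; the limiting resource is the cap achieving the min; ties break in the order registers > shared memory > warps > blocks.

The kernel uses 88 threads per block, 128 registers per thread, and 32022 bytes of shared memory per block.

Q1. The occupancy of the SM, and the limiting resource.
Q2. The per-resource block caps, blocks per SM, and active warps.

Answer: occupancy 11/32, limited by registers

registers: 2 blocks
shared memory: 3 blocks
warps: 5 blocks
blocks: 24 blocks

Answer: 2 blocks, 22 active warps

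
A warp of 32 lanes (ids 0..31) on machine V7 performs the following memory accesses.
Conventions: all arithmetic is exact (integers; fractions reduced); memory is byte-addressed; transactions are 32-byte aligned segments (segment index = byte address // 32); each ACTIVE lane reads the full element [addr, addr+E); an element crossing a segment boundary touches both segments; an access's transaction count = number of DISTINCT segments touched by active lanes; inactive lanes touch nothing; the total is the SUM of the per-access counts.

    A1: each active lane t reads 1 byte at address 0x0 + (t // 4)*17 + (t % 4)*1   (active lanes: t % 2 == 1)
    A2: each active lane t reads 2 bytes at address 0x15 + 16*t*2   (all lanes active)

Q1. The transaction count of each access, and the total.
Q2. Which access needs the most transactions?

A1: 4 transactions
A2: 32 transactions

Answer: 4,32; total 36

Answer: A2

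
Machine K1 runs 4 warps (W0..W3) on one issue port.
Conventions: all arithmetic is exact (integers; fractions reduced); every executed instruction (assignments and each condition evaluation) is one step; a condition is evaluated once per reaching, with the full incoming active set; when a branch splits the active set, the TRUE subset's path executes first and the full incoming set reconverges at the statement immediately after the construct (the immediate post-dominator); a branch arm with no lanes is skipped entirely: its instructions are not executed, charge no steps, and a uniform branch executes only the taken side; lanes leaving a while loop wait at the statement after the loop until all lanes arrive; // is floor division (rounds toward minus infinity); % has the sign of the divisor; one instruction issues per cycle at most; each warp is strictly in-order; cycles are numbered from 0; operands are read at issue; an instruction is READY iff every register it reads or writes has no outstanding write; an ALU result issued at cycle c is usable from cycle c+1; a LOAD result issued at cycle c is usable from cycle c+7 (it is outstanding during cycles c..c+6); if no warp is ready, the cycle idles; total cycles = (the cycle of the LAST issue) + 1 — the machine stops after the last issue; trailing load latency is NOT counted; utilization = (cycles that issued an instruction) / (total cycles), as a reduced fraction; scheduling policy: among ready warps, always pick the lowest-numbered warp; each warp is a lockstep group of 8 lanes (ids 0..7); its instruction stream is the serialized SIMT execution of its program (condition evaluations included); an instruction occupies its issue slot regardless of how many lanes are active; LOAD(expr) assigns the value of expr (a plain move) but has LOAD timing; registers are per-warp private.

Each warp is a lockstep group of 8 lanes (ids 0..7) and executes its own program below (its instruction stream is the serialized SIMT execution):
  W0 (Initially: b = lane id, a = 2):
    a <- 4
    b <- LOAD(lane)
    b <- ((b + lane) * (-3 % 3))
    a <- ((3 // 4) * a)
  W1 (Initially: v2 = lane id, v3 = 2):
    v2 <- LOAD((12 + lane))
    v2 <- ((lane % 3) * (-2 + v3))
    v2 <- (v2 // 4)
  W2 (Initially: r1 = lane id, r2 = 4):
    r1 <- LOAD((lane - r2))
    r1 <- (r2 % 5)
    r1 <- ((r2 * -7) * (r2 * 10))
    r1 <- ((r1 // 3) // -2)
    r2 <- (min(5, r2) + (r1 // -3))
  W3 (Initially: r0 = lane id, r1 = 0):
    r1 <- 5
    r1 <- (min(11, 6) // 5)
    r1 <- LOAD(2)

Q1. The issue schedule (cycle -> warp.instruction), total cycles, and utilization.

cycle 0: W0.I0
cycle 1: W0.I1
cycle 2: W1.I0
cycle 3: W2.I0
cycle 4: W3.I0
cycle 5: W3.I1
cycle 6: W3.I2
cycle 7: idle
cycle 8: W0.I2
cycle 9: W0.I3
cycle 10: W1.I1
cycle 11: W1.I2
cycle 12: W2.I1
cycle 13: W2.I2
cycle 14: W2.I3
cycle 15: W2.I4

Answer: 16 cycles, utilization 15/16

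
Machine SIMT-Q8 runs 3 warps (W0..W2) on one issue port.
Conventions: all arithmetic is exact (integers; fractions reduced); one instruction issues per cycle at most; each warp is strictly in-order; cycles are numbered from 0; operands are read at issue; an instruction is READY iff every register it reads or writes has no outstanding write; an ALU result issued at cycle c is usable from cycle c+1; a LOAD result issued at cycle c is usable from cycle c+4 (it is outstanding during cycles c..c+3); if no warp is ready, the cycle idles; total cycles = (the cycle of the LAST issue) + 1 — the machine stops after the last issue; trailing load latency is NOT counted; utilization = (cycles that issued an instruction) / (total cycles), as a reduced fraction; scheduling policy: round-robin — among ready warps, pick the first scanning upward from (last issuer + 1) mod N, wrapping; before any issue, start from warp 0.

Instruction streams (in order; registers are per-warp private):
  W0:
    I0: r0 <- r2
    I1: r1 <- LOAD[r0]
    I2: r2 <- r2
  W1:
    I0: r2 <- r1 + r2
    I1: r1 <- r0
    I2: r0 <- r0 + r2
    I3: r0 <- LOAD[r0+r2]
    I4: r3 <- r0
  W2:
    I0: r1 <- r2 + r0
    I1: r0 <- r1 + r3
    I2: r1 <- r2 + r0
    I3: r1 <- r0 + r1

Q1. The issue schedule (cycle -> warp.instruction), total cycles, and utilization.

cycle 0: W0.I0
cycle 1: W1.I0
cycle 2: W2.I0
cycle 3: W0.I1
cycle 4: W1.I1
cycle 5: W2.I1
cycle 6: W0.I2
cycle 7: W1.I2
cycle 8: W2.I2
cycle 9: W1.I3
cycle 10: W2.I3
cycle 11: idle
cycle 12: idle
cycle 13: W1.I4

Answer: 14 cycles, utilization 6/7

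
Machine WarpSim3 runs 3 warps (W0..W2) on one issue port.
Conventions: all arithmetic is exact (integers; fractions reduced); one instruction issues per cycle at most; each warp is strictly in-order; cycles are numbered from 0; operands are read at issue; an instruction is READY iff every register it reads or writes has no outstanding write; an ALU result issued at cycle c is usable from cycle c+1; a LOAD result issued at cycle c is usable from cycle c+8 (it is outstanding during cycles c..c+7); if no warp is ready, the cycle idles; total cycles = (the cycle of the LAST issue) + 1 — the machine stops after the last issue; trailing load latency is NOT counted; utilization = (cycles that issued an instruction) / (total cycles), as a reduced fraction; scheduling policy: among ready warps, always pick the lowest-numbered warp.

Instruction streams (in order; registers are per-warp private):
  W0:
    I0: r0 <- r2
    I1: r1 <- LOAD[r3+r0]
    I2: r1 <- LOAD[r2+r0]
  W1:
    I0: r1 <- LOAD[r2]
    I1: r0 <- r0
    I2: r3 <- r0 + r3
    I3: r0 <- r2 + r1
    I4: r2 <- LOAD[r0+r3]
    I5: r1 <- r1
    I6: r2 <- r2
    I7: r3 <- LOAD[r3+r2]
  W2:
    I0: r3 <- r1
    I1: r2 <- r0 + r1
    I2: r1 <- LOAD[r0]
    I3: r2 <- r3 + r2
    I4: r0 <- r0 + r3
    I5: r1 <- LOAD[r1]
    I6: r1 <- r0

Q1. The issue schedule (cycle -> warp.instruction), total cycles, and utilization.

cycle 0: W0.I0
cycle 1: W0.I1
cycle 2: W1.I0
cycle 3: W1.I1
cycle 4: W1.I2
cycle 5: W2.I0
cycle 6: W2.I1
cycle 7: W2.I2
cycle 8: W2.I3
cycle 9: W0.I2
cycle 10: W1.I3
cycle 11: W1.I4
cycle 12: W1.I5
cycle 13: W2.I4
cycle 14: idle
cycle 15: W2.I5
cycle 16: idle
cycle 17: idle
cycle 18: idle
cycle 19: W1.I6
cycle 20: W1.I7
cycle 21: idle
cycle 22: idle
cycle 23: W2.I6

Answer: 24 cycles, utilization 3/4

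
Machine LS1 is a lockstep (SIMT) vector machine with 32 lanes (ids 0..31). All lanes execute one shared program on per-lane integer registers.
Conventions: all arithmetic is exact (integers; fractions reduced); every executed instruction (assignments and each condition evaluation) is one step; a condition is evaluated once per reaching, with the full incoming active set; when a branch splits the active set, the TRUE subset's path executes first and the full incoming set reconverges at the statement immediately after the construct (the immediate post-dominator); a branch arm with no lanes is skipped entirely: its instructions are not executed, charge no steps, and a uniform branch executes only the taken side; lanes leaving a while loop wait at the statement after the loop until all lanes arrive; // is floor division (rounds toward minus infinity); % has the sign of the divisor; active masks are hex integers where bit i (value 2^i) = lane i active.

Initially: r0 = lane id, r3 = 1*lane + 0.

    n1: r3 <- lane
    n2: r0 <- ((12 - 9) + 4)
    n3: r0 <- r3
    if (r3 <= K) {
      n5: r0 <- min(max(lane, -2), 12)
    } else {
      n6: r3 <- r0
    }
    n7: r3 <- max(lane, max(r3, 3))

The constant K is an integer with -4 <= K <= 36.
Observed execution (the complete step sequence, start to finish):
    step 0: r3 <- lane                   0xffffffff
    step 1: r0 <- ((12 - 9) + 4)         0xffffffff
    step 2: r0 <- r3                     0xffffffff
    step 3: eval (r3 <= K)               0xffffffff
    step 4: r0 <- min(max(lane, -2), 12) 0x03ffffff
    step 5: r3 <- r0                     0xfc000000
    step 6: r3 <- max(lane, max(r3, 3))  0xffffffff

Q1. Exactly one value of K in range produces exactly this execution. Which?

Answer: K = 25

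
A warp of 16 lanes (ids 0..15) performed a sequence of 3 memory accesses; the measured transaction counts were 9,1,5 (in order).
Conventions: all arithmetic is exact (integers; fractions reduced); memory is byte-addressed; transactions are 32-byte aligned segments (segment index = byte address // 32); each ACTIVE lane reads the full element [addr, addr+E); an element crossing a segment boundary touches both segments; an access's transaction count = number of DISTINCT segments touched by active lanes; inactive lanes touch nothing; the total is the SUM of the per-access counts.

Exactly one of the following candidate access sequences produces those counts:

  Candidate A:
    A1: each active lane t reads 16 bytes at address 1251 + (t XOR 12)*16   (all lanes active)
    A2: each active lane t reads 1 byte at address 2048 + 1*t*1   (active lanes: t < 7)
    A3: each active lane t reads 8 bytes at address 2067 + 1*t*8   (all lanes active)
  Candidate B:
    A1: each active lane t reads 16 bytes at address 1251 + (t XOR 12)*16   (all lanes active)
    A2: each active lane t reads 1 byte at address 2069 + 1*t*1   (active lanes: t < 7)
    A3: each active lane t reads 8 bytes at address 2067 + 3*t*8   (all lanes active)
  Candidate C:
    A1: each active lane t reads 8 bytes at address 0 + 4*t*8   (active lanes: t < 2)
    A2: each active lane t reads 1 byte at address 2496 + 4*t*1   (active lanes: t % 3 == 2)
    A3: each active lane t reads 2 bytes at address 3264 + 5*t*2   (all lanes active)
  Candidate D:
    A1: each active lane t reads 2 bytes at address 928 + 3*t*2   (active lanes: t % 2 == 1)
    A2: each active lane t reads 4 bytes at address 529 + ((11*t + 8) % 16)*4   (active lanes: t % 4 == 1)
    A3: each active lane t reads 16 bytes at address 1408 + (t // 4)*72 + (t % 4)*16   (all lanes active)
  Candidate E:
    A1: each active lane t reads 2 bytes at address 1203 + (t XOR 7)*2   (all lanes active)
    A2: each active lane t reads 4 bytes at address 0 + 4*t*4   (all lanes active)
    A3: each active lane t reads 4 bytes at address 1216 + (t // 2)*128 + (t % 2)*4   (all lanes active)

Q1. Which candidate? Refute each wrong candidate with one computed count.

B: A3 gives 13 transactions, not 5
C: A1 gives 2 transactions, not 9
D: A1 gives 3 transactions, not 9
E: A1 gives 2 transactions, not 9
A: all counts match (9,1,5)

Answer: A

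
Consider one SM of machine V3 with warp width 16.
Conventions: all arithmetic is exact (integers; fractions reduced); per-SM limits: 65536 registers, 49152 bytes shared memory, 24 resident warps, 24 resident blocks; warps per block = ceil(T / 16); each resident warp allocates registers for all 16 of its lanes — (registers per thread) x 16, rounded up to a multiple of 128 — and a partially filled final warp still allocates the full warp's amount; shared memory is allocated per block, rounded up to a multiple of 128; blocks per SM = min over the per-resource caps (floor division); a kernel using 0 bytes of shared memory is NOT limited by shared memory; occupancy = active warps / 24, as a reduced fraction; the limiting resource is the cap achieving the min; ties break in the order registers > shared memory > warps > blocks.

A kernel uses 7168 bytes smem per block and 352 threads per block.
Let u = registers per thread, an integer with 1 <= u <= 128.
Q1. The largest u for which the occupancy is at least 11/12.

Answer: u = 128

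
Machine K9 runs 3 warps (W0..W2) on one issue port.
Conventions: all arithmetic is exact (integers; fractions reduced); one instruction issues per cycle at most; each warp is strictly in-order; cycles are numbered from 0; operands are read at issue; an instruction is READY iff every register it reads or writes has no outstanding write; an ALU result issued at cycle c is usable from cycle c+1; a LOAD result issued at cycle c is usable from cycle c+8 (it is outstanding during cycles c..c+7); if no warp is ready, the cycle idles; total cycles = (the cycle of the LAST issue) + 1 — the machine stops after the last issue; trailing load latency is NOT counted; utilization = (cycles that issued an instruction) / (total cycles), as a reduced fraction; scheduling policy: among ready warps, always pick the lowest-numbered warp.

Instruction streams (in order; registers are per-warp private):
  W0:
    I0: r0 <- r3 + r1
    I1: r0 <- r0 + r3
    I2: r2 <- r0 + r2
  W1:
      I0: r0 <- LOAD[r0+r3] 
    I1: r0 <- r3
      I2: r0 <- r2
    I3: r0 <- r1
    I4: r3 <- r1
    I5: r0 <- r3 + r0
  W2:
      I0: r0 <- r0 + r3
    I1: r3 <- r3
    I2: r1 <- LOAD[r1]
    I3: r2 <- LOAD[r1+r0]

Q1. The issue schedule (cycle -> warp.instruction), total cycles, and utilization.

cycle 0: W0.I0
cycle 1: W0.I1
cycle 2: W0.I2
cycle 3: W1.I0
cycle 4: W2.I0
cycle 5: W2.I1
cycle 6: W2.I2
cycle 7: idle
cycle 8: idle
cycle 9: idle
cycle 10: idle
cycle 11: W1.I1
cycle 12: W1.I2
cycle 13: W1.I3
cycle 14: W1.I4
cycle 15: W1.I5
cycle 16: W2.I3

Answer: 17 cycles, utilization 13/17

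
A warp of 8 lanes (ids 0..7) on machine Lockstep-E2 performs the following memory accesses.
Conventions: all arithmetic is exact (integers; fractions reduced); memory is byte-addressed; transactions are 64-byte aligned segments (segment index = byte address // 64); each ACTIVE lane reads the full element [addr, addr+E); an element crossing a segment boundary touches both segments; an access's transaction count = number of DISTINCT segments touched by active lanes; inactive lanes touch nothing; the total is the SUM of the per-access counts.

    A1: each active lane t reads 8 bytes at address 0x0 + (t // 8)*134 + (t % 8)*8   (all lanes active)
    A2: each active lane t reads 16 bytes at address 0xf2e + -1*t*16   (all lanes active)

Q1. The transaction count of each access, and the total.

A1: 1 transaction
A2: 3 transactions

Answer: 1,3; total 4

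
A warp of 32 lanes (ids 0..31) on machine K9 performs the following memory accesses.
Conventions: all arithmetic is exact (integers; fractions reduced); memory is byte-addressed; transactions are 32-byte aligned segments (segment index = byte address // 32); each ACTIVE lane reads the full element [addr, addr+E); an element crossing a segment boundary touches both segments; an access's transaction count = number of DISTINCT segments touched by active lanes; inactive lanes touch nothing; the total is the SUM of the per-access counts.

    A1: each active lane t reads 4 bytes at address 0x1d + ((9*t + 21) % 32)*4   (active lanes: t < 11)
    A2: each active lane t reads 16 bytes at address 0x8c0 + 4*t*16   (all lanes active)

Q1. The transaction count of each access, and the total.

A1: 4 transactions
A2: 32 transactions

Answer: 4,32; total 36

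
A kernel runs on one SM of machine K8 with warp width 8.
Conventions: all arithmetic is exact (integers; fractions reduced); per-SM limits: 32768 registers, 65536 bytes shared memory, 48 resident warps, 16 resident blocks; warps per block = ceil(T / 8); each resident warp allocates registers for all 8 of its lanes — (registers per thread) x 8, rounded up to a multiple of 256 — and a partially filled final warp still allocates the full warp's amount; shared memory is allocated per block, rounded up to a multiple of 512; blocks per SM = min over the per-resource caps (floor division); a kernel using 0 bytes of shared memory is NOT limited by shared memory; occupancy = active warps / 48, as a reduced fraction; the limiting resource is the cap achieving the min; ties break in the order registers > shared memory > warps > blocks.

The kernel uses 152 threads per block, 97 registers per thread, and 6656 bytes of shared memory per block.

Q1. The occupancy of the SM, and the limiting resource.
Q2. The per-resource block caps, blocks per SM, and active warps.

Answer: occupancy 19/48, limited by registers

registers: 1 block
shared memory: 9 blocks
warps: 2 blocks
blocks: 16 blocks

Answer: 1 block, 19 active warps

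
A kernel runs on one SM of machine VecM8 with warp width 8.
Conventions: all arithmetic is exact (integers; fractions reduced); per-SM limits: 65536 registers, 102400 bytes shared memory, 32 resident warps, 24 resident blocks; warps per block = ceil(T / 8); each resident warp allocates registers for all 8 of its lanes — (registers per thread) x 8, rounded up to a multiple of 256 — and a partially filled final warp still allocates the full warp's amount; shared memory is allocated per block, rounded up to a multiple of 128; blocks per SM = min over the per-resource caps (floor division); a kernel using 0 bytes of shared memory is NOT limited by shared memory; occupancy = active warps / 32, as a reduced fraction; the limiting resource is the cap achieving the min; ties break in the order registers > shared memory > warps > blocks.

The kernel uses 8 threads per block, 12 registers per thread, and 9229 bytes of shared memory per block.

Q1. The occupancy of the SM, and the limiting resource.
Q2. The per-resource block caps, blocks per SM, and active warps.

Answer: occupancy 5/16, limited by shared memory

registers: 256 blocks
shared memory: 10 blocks
warps: 32 blocks
blocks: 24 blocks

Answer: 10 blocks, 10 active warps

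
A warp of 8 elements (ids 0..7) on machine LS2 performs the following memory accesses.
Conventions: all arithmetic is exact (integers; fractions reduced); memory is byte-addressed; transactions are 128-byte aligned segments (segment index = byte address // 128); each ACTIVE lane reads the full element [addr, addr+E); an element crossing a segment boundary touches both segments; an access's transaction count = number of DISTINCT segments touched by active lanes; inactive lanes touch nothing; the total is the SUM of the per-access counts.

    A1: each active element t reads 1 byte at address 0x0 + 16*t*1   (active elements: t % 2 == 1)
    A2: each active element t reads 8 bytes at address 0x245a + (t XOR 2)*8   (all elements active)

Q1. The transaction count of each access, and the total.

A1: 1 transaction
A2: 2 transactions

Answer: 1,2; total 3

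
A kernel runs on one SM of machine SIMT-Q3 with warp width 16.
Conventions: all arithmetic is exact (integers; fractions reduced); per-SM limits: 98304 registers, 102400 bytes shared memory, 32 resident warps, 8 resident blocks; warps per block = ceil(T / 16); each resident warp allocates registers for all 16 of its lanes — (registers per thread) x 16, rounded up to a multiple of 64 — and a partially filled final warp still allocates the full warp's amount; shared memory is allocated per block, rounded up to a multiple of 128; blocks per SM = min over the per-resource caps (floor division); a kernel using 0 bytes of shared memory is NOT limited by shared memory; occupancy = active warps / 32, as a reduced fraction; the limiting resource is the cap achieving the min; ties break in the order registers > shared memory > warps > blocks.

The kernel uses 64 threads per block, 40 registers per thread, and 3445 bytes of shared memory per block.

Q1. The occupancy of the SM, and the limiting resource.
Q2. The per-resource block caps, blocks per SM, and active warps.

Answer: occupancy 1, limited by warps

registers: 38 blocks
shared memory: 29 blocks
warps: 8 blocks
blocks: 8 blocks

Answer: 8 blocks, 32 active warps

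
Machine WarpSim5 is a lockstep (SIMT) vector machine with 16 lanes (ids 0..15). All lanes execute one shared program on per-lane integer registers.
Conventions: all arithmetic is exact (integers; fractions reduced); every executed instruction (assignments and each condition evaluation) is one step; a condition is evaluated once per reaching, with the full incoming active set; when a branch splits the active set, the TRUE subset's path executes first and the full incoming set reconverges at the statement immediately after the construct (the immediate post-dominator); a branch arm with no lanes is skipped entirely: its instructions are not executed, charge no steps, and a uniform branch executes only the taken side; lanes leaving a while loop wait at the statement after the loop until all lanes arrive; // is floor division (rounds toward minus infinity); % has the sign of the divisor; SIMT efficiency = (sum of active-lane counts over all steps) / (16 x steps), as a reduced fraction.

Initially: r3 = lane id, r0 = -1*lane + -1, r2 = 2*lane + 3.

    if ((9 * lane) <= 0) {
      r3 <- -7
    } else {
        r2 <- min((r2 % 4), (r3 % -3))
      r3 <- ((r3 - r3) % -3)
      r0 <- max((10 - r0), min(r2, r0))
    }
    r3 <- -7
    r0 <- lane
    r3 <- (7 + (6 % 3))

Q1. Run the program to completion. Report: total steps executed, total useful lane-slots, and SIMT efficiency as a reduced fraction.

Answer: 8 steps, 110 useful, 55/64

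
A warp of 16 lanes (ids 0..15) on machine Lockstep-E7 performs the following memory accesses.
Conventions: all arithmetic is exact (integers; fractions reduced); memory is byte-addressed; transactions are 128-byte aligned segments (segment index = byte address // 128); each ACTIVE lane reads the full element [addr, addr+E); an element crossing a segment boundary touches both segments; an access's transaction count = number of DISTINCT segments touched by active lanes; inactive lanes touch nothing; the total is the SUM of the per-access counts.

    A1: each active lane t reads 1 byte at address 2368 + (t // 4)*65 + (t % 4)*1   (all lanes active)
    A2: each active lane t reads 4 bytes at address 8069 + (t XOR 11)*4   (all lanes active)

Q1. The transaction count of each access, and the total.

A1: 3 transactions
A2: 1 transaction

Answer: 3,1; total 4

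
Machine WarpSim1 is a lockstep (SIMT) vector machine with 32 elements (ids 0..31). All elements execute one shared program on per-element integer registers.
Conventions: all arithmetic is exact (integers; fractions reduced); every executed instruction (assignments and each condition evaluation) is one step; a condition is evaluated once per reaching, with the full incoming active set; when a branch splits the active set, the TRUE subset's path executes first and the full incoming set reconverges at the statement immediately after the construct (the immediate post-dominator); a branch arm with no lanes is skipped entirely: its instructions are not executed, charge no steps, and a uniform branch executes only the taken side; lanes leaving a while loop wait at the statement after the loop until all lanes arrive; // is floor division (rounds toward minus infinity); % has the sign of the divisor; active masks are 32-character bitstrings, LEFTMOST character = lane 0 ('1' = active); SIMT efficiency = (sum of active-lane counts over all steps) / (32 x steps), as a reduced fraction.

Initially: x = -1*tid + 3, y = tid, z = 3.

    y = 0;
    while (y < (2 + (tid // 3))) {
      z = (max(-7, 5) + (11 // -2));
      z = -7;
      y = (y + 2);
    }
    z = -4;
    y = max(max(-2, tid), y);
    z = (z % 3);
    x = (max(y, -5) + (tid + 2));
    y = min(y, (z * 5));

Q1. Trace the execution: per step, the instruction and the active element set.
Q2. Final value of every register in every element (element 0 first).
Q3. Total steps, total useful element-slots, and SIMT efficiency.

step 0: y <- 0                       11111111111111111111111111111111
step 1: eval (y < (2 + (tid // 3)))  11111111111111111111111111111111
step 2: z <- (max(-7, 5) + (11 // -2)) 11111111111111111111111111111111
step 3: z <- -7                      11111111111111111111111111111111
step 4: y <- (y + 2)                 11111111111111111111111111111111
step 5: eval (y < (2 + (tid // 3)))  11111111111111111111111111111111
step 6: z <- (max(-7, 5) + (11 // -2)) 00011111111111111111111111111111
step 7: z <- -7                      00011111111111111111111111111111
step 8: y <- (y + 2)                 00011111111111111111111111111111
step 9: eval (y < (2 + (tid // 3)))  00011111111111111111111111111111
step 10: z <- (max(-7, 5) + (11 // -2)) 00000000011111111111111111111111
step 11: z <- -7                      00000000011111111111111111111111
step 12: y <- (y + 2)                 00000000011111111111111111111111
step 13: eval (y < (2 + (tid // 3)))  00000000011111111111111111111111
step 14: z <- (max(-7, 5) + (11 // -2)) 00000000000000011111111111111111
step 15: z <- -7                      00000000000000011111111111111111
step 16: y <- (y + 2)                 00000000000000011111111111111111
step 17: eval (y < (2 + (tid // 3)))  00000000000000011111111111111111
step 18: z <- (max(-7, 5) + (11 // -2)) 00000000000000000000011111111111
step 19: z <- -7                      00000000000000000000011111111111
step 20: y <- (y + 2)                 00000000000000000000011111111111
step 21: eval (y < (2 + (tid // 3)))  00000000000000000000011111111111
step 22: z <- (max(-7, 5) + (11 // -2)) 00000000000000000000000000011111
step 23: z <- -7                      00000000000000000000000000011111
step 24: y <- (y + 2)                 00000000000000000000000000011111
step 25: eval (y < (2 + (tid // 3)))  00000000000000000000000000011111
step 26: z <- -4                      11111111111111111111111111111111
step 27: y <- max(max(-2, tid), y)    11111111111111111111111111111111
step 28: z <- (z % 3)                 11111111111111111111111111111111
step 29: x <- (max(y, -5) + (tid + 2)) 11111111111111111111111111111111
step 30: y <- min(y, (z * 5))         11111111111111111111111111111111

Answer: 31 steps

x: 4,5,6,9,10,12,14,16,18,20,22,24,26,28,30,32,34,36,38,40,42,44,46,48,50,52,54,56,58,60,62,64
y: 2,2,2,4,4,5,6,7,8,9,10,10,10,10,10,10,10,10,10,10,10,10,10,10,10,10,10,10,10,10,10,10
z: 2,2,2,2,2,2,2,2,2,2,2,2,2,2,2,2,2,2,2,2,2,2,2,2,2,2,2,2,2,2,2,2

steps = 31; useful = 692; efficiency = 692/992 = 173/248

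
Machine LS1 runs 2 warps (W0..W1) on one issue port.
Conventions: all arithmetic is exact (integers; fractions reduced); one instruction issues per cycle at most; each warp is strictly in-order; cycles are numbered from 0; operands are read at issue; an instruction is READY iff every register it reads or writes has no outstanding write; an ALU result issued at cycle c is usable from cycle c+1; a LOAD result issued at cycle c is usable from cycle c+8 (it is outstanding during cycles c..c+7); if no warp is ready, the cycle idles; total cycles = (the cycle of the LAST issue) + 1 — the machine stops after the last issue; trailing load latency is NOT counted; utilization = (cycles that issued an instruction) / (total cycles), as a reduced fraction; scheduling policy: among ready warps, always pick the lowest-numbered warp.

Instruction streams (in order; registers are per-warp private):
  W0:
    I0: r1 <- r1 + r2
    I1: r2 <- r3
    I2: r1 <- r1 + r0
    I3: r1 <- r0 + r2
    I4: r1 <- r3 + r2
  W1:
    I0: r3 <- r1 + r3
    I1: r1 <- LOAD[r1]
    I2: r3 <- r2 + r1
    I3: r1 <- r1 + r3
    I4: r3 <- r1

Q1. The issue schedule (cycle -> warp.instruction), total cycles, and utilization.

cycle 0: W0.I0
cycle 1: W0.I1
cycle 2: W0.I2
cycle 3: W0.I3
cycle 4: W0.I4
cycle 5: W1.I0
cycle 6: W1.I1
cycle 7: idle
cycle 8: idle
cycle 9: idle
cycle 10: idle
cycle 11: idle
cycle 12: idle
cycle 13: idle
cycle 14: W1.I2
cycle 15: W1.I3
cycle 16: W1.I4

Answer: 17 cycles, utilization 10/17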